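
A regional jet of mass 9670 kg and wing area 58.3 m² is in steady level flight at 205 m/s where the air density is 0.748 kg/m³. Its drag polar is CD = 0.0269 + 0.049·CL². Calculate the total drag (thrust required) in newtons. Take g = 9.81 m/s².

D = 25100 N

In steady level flight, lift balances weight: W = mg = 9670 × 9.81 = 94863 N.
Dynamic pressure q = 0.5 × 0.748 × 205² = 15720 Pa.
Required CL = L/(qS) = 94863/(15720·58.3) = 0.1035.
CD = 0.0269 + 0.049 × 0.1035² = 0.02743.
D = q·S·CD = 15720 × 58.3 × 0.02743 = 25130 N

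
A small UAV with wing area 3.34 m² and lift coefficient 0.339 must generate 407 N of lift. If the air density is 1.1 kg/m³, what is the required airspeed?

L = ½ρv²S·CL ⇒ v = √(2L/(ρ·S·CL))
v = √(2 × 407 / (1.1 × 3.34 × 0.339)) = √653.6 = 25.6 m/s

v = 25.6 m/s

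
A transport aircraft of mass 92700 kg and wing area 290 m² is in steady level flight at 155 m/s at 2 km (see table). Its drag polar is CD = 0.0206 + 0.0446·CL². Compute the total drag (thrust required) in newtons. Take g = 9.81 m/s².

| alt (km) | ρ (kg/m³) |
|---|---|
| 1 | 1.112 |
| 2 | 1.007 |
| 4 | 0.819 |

At 2 km, from the table: ρ = 1.007 kg/m³.
Level flight ⇒ L = W = m·g = 92700 × 9.81 = 9.0939×10^5 N.
q = ½ρv² = ½ × 1.007 × 155² = 12100 Pa.
Required CL = L/(qS) = 9.0939×10^5/(12100·290) = 0.2592.
CD = 0.0206 + 0.0446 × 0.2592² = 0.0236.
D = q·S·CD = 12100 × 290 × 0.0236 = 82780 N

D = 82800 N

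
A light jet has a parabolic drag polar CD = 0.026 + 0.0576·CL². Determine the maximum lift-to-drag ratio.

(L/D)max = 12.9

For CD = CD0 + K·CL², (L/D)max occurs at CL* = √(CD0/K) and equals 1/(2√(K·CD0)).
(L/D)max = 1/(2√(0.0576 × 0.026)) = 1/(2 × 0.0387) = 12.9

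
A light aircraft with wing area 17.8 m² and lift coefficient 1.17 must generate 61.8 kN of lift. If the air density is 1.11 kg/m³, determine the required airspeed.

v = 73.1 m/s

L = ½ρv²S·CL ⇒ v = √(2L/(ρ·S·CL))
v = √(2 × 61800 / (1.11 × 17.8 × 1.17)) = √5347 = 73.1 m/s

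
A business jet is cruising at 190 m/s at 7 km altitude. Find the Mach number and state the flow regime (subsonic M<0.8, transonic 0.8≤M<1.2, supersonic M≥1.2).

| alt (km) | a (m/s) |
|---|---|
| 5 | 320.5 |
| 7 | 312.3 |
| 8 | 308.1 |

M = 0.608 (subsonic)

At 7 km, from the table: a = 312.3 m/s.
M = v/a = 190 / 312.3 = 0.608
M = 0.608 → subsonic.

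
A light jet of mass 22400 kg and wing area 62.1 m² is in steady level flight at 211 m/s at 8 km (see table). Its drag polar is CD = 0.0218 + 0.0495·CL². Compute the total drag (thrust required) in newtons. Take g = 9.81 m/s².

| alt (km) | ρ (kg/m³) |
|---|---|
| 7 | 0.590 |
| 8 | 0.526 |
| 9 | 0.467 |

At 8 km, from the table: ρ = 0.526 kg/m³.
Level flight ⇒ L = W = m·g = 22400 × 9.81 = 2.1974×10^5 N.
Dynamic pressure q = 0.5 × 0.526 × 211² = 11710 Pa.
Required CL = L/(qS) = 2.1974×10^5/(11710·62.1) = 0.3022.
CD = 0.0218 + 0.0495 × 0.3022² = 0.02632.
D = q·S·CD = 11710 × 62.1 × 0.02632 = 19140 N

D = 19100 N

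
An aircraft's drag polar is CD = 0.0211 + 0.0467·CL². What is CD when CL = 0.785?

CD = 0.0499

CD = 0.0211 + 0.0467 × 0.785² = 0.0211 + 0.02878 = 0.0499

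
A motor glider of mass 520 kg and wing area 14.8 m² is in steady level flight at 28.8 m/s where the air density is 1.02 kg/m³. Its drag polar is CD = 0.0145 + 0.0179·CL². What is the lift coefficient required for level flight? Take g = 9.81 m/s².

CL = 0.815

Level flight ⇒ L = W = m·g = 520 × 9.81 = 5101.2 N.
q = ½ρv² = ½ × 1.02 × 28.8² = 423 Pa.
Required CL = L/(qS) = 5101.2/(423·14.8) = 0.8148.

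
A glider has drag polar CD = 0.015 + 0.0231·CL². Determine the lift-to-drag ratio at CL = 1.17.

L/D = 25.1

CD = 0.015 + 0.0231 × 1.17² = 0.04662
L/D = CL/CD = 1.17 / 0.04662 = 25.1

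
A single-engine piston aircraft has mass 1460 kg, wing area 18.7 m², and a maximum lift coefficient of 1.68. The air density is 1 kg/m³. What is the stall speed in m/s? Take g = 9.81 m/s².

Stall occurs when L = W at CL,max. W = mg = 1460 × 9.81 = 14320 N.
V_stall = √(2W/(ρ·S·CL,max)) = √(2 × 14320 / (1 × 18.7 × 1.68))
V_stall = √911.8 = 30.2 m/s

V_stall = 30.2 m/s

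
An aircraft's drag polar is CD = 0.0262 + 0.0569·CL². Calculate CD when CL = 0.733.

CD = 0.0262 + 0.0569 × 0.733² = 0.0262 + 0.03057 = 0.0568

CD = 0.0568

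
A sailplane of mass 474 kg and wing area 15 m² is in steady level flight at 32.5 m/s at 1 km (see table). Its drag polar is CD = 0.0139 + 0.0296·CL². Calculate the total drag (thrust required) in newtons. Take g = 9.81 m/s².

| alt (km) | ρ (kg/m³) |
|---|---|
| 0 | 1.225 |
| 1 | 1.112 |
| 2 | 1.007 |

D = 195 N

At 1 km, from the table: ρ = 1.112 kg/m³.
In steady level flight, lift balances weight: W = mg = 474 × 9.81 = 4649.9 N.
q = ½ρv² = ½ × 1.112 × 32.5² = 587.3 Pa.
CL = W/(q·S) = 4649.9 / (587.3 × 15) = 0.5279.
CD = 0.0139 + 0.0296 × 0.5279² = 0.02215.
D = q·S·CD = 587.3 × 15 × 0.02215 = 195.1 N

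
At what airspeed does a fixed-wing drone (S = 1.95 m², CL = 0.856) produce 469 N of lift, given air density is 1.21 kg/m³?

v = 21.6 m/s

L = ½ρv²S·CL ⇒ v = √(2L/(ρ·S·CL))
v = √(2 × 469 / (1.21 × 1.95 × 0.856)) = √464.4 = 21.6 m/s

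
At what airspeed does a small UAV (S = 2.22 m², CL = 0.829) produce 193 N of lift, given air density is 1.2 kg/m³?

v = 13.2 m/s

L = ½ρv²S·CL ⇒ v = √(2L/(ρ·S·CL))
v = √(2 × 193 / (1.2 × 2.22 × 0.829)) = √174.8 = 13.2 m/s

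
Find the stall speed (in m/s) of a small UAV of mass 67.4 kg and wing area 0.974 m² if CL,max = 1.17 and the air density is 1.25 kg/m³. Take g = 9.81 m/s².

At stall, lift equals weight: L = W = m·g = 67.4 × 9.81 = 661.2 N.
From L = ½ρV²S·CL,max = W: V_stall = √(2W/(ρSCL,max)) = √(2·661.2/(1.25·0.974·1.17))
V_stall = √928.3 = 30.5 m/s

V_stall = 30.5 m/s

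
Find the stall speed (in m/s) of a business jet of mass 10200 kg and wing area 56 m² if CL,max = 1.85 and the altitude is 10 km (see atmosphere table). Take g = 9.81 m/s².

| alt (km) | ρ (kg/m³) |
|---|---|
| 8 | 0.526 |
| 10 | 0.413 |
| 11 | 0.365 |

V_stall = 68.4 m/s

At 10 km, from the table: ρ = 0.413 kg/m³.
At stall, lift equals weight: L = W = m·g = 10200 × 9.81 = 1.001×10^5 N.
V_stall = √(2W/(ρ·S·CL,max)) = √(2 × 1.001×10^5 / (0.413 × 56 × 1.85))
V_stall = √4677 = 68.4 m/s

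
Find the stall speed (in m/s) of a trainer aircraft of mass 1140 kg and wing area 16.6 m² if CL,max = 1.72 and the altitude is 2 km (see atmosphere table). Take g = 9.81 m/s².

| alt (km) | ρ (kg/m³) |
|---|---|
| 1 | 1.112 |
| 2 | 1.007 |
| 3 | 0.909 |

V_stall = 27.9 m/s

At 2 km, from the table: ρ = 1.007 kg/m³.
Stall occurs when L = W at CL,max. W = mg = 1140 × 9.81 = 11180 N.
From L = ½ρV²S·CL,max = W: V_stall = √(2W/(ρSCL,max)) = √(2·11180/(1.007·16.6·1.72))
V_stall = √777.9 = 27.9 m/s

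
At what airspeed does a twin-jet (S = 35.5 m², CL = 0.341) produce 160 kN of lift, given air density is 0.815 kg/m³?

v = 180 m/s

L = ½ρv²S·CL ⇒ v = √(2L/(ρ·S·CL))
v = √(2 × 1.6×10^5 / (0.815 × 35.5 × 0.341)) = √32430 = 180 m/s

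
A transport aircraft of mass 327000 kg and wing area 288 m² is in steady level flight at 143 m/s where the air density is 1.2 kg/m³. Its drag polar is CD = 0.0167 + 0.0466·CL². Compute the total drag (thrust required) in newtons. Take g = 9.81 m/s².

D = 1.95×10^5 N

In steady level flight, lift balances weight: W = mg = 327000 × 9.81 = 3.2079×10^6 N.
Dynamic pressure q = 0.5 × 1.2 × 143² = 12270 Pa.
CL = 2W/(ρv²S) = 2×3.2079×10^6/(1.2×143²×288) = 0.9078.
CD = 0.0167 + 0.0466 × 0.9078² = 0.05511.
D = q·S·CD = 12270 × 288 × 0.05511 = 1.947×10^5 N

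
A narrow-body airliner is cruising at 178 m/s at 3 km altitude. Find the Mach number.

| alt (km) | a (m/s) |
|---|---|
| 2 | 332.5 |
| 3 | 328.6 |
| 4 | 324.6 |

M = 0.542

At 3 km, from the table: a = 328.6 m/s.
M = v/a = 178 / 328.6 = 0.542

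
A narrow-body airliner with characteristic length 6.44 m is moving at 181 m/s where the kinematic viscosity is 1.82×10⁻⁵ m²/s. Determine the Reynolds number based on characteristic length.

Re = v·c/ν = 181 × 6.44 / (1.82×10⁻⁵) = 6.4×10^7

Re = 6.4×10^7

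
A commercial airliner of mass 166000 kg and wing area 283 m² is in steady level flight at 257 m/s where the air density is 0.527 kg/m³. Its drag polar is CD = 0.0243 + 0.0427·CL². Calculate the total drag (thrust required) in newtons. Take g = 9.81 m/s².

D = 1.43×10^5 N

Weight W = mg = 166000 × 9.81 = 1.6285×10^6 N; in level flight L = W.
Dynamic pressure q = 0.5 × 0.527 × 257² = 17400 Pa.
CL = W/(q·S) = 1.6285×10^6 / (17400 × 283) = 0.3306.
CD = 0.0243 + 0.0427 × 0.3306² = 0.02897.
D = q·S·CD = 17400 × 283 × 0.02897 = 1.427×10^5 N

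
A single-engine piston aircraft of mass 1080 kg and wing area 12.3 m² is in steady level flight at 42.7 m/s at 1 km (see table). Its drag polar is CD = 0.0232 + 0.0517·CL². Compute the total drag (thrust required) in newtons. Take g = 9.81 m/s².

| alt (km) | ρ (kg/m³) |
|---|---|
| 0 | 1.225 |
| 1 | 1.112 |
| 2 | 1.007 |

At 1 km, from the table: ρ = 1.112 kg/m³.
Weight W = mg = 1080 × 9.81 = 10595 N; in level flight L = W.
q = ½ρv² = ½ × 1.112 × 42.7² = 1014 Pa.
CL = W/(q·S) = 10595 / (1014 × 12.3) = 0.8497.
CD = 0.0232 + 0.0517 × 0.8497² = 0.06053.
D = q·S·CD = 1014 × 12.3 × 0.06053 = 754.7 N

D = 755 N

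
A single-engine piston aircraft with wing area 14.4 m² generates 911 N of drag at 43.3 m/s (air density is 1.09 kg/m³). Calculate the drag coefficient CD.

From D = ½ρv²S·CD, rearranging gives CD = 2D/(ρv²S).
CD = 2 × 911 / (1.09 × 43.3² × 14.4) = 0.0619

CD = 0.0619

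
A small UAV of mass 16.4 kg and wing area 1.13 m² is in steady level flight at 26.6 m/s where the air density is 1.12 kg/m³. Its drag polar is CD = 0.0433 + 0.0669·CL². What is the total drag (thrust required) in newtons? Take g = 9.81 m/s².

D = 23.3 N

Weight W = mg = 16.4 × 9.81 = 160.88 N; in level flight L = W.
q = ½ρv² = ½ × 1.12 × 26.6² = 396.2 Pa.
CL = W/(q·S) = 160.88 / (396.2 × 1.13) = 0.3593.
CD = 0.0433 + 0.0669 × 0.3593² = 0.05194.
D = q·S·CD = 396.2 × 1.13 × 0.05194 = 23.25 N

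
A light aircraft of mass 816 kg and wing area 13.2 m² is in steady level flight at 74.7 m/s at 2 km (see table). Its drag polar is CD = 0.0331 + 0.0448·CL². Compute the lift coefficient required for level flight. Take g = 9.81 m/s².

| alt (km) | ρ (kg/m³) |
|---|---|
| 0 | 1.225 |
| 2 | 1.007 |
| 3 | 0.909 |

At 2 km, from the table: ρ = 1.007 kg/m³.
Weight W = mg = 816 × 9.81 = 8005 N; in level flight L = W.
q = ½ρv² = ½ × 1.007 × 74.7² = 2810 Pa.
CL = W/(q·S) = 8005 / (2810 × 13.2) = 0.2158.

CL = 0.216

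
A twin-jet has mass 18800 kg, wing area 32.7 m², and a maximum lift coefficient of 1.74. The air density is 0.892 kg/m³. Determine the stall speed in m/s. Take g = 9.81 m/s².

Stall occurs when L = W at CL,max. W = mg = 18800 × 9.81 = 1.844×10^5 N.
From L = ½ρV²S·CL,max = W: V_stall = √(2W/(ρSCL,max)) = √(2·1.844×10^5/(0.892·32.7·1.74))
V_stall = √7268 = 85.3 m/s

V_stall = 85.3 m/s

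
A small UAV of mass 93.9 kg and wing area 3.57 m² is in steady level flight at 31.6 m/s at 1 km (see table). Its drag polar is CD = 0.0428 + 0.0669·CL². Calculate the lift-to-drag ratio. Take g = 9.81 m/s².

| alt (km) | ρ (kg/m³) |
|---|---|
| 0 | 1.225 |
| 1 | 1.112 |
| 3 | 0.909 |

At 1 km, from the table: ρ = 1.112 kg/m³.
Level flight ⇒ L = W = m·g = 93.9 × 9.81 = 921.16 N.
Dynamic pressure q = 0.5 × 1.112 × 31.6² = 555.2 Pa.
CL = W/(q·S) = 921.16 / (555.2 × 3.57) = 0.4647.
CD = 0.0428 + 0.0669 × 0.4647² = 0.05725.
L/D = CL/CD = 0.4647 / 0.05725 = 8.12

L/D = 8.12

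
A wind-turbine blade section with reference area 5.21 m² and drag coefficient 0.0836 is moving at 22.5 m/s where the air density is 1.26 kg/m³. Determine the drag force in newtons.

D = 139 N

Dynamic pressure q = ½ρv² = ½ × 1.26 × 22.5² = 318.9 Pa.
D = q·S·CD = 318.9 × 5.21 × 0.0836 = 139 N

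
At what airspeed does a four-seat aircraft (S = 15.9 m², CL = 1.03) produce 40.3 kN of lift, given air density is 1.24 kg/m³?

v = 63 m/s

L = ½ρv²S·CL ⇒ v = √(2L/(ρ·S·CL))
v = √(2 × 40300 / (1.24 × 15.9 × 1.03)) = √3969 = 63 m/s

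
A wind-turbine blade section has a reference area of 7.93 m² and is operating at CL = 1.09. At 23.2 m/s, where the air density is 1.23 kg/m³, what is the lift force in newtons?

L = 2860 N

L = ½ρv²S·CL = ½ × 1.23 × 23.2² × 7.93 × 1.09 = 2860 N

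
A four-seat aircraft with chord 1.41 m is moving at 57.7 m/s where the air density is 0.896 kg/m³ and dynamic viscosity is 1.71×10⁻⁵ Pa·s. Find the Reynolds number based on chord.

Re = ρ·v·c/μ = 0.896 × 57.7 × 1.41 / (1.71×10⁻⁵) = 4.26×10^6

Re = 4.26×10^6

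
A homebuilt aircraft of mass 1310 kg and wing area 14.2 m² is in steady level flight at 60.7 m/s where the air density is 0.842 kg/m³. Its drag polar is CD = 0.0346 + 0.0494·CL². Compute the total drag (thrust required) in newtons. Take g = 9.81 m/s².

In steady level flight, lift balances weight: W = mg = 1310 × 9.81 = 12851 N.
q = ½ρv² = ½ × 0.842 × 60.7² = 1551 Pa.
CL = 2W/(ρv²S) = 2×12851/(0.842×60.7²×14.2) = 0.5834.
CD = 0.0346 + 0.0494 × 0.5834² = 0.05142.
D = q·S·CD = 1551 × 14.2 × 0.05142 = 1133 N

D = 1130 N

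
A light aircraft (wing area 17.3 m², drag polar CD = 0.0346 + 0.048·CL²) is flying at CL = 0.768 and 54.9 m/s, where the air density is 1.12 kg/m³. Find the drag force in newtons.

CD = 0.0346 + 0.048 × 0.768² = 0.06291
D = ½ρv²S·CD = ½ × 1.12 × 54.9² × 17.3 × 0.06291 = 1840 N

D = 1840 N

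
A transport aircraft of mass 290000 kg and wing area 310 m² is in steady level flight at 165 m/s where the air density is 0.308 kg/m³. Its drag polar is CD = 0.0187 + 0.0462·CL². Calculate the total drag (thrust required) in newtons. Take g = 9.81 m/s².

D = 3.12×10^5 N

Weight W = mg = 290000 × 9.81 = 2.8449×10^6 N; in level flight L = W.
Dynamic pressure q = 0.5 × 0.308 × 165² = 4193 Pa.
CL = 2W/(ρv²S) = 2×2.8449×10^6/(0.308×165²×310) = 2.189.
CD = 0.0187 + 0.0462 × 2.189² = 0.24.
D = q·S·CD = 4193 × 310 × 0.24 = 3.12×10^5 N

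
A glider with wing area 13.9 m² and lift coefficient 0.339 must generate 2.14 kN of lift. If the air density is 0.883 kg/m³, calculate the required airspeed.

L = ½ρv²S·CL ⇒ v = √(2L/(ρ·S·CL))
v = √(2 × 2140 / (0.883 × 13.9 × 0.339)) = √1029 = 32.1 m/s

v = 32.1 m/s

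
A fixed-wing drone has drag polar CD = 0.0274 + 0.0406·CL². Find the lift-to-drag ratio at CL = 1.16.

L/D = 14.1

CD = 0.0274 + 0.0406 × 1.16² = 0.08203
L/D = CL/CD = 1.16 / 0.08203 = 14.1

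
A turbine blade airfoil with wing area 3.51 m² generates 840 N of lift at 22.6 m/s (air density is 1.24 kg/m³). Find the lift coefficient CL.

CL = 0.756

From L = ½ρv²S·CL, rearranging gives CL = 2L/(ρv²S).
CL = 2 × 840 / (1.24 × 22.6² × 3.51) = 0.756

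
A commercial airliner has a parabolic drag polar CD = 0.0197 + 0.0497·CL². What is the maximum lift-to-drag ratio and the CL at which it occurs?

(L/D)max = 16, at CL = 0.63

For CD = CD0 + K·CL², (L/D)max occurs at CL* = √(CD0/K) and equals 1/(2√(K·CD0)).
(L/D)max = 1/(2√(0.0497 × 0.0197)) = 1/(2 × 0.03129) = 16
CL* = √(0.0197/0.0497) = 0.63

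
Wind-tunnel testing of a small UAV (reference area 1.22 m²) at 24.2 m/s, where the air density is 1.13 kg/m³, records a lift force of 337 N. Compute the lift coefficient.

From L = ½ρv²S·CL, rearranging gives CL = 2L/(ρv²S).
CL = 2 × 337 / (1.13 × 24.2² × 1.22) = 0.835

CL = 0.835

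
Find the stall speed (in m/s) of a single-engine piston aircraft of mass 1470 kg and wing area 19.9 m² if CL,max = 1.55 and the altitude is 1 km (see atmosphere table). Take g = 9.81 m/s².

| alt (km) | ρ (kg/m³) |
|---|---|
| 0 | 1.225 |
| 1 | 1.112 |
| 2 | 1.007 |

At 1 km, from the table: ρ = 1.112 kg/m³.
At stall, lift equals weight: L = W = m·g = 1470 × 9.81 = 14420 N.
V_stall = √(2W/(ρ·S·CL,max)) = √(2 × 14420 / (1.112 × 19.9 × 1.55))
V_stall = √840.9 = 29 m/s

V_stall = 29 m/s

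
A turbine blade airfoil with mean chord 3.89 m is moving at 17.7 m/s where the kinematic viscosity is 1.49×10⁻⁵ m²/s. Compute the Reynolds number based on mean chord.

Re = v·c/ν = 17.7 × 3.89 / (1.49×10⁻⁵) = 4.62×10^6

Re = 4.62×10^6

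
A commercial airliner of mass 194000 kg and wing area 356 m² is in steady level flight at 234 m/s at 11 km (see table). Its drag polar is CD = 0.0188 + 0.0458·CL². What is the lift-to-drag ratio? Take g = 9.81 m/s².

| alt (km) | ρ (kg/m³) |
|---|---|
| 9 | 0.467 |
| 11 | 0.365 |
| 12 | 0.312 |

L/D = 16.8

At 11 km, from the table: ρ = 0.365 kg/m³.
Weight W = mg = 194000 × 9.81 = 1.9031×10^6 N; in level flight L = W.
q = ½ρv² = ½ × 0.365 × 234² = 9993 Pa.
CL = W/(q·S) = 1.9031×10^6 / (9993 × 356) = 0.535.
CD = 0.0188 + 0.0458 × 0.535² = 0.03191.
L/D = CL/CD = 0.535 / 0.03191 = 16.8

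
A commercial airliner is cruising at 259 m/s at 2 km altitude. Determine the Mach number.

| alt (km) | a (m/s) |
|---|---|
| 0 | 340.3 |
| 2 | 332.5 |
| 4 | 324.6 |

M = 0.779

At 2 km, from the table: a = 332.5 m/s.
M = v/a = 259 / 332.5 = 0.779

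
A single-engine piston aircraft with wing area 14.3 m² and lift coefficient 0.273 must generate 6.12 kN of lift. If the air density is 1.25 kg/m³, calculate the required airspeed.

L = ½ρv²S·CL ⇒ v = √(2L/(ρ·S·CL))
v = √(2 × 6120 / (1.25 × 14.3 × 0.273)) = √2508 = 50.1 m/s

v = 50.1 m/s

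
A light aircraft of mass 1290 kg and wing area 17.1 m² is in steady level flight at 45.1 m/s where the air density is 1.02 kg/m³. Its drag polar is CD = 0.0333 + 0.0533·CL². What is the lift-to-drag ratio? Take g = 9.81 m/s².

In steady level flight, lift balances weight: W = mg = 1290 × 9.81 = 12655 N.
q = ½ρv² = ½ × 1.02 × 45.1² = 1037 Pa.
Required CL = L/(qS) = 12655/(1037·17.1) = 0.7134.
CD = 0.0333 + 0.0533 × 0.7134² = 0.06043.
L/D = CL/CD = 0.7134 / 0.06043 = 11.8

L/D = 11.8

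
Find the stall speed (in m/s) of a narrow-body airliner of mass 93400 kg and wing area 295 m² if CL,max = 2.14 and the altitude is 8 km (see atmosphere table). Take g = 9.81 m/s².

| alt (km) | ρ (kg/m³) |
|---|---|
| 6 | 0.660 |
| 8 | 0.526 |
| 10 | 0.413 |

At 8 km, from the table: ρ = 0.526 kg/m³.
Stall occurs when L = W at CL,max. W = mg = 93400 × 9.81 = 9.163×10^5 N.
From L = ½ρV²S·CL,max = W: V_stall = √(2W/(ρSCL,max)) = √(2·9.163×10^5/(0.526·295·2.14))
V_stall = √5519 = 74.3 m/s

V_stall = 74.3 m/s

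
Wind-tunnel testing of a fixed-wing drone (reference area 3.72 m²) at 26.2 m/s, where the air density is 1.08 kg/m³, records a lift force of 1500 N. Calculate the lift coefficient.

CL = 1.09

From L = ½ρv²S·CL, rearranging gives CL = 2L/(ρv²S).
CL = 2 × 1500 / (1.08 × 26.2² × 3.72) = 1.09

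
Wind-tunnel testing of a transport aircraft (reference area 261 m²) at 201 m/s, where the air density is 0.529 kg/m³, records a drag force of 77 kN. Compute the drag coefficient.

CD = 0.0276

From D = ½ρv²S·CD, rearranging gives CD = 2D/(ρv²S).
CD = 2 × 77000 / (0.529 × 201² × 261) = 0.0276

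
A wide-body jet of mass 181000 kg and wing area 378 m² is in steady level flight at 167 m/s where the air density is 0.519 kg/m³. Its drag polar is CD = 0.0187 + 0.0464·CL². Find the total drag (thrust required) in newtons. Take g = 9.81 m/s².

Weight W = mg = 181000 × 9.81 = 1.7756×10^6 N; in level flight L = W.
q = ½ρv² = ½ × 0.519 × 167² = 7237 Pa.
CL = 2W/(ρv²S) = 2×1.7756×10^6/(0.519×167²×378) = 0.6491.
CD = 0.0187 + 0.0464 × 0.6491² = 0.03825.
D = q·S·CD = 7237 × 378 × 0.03825 = 1.046×10^5 N

D = 1.05×10^5 N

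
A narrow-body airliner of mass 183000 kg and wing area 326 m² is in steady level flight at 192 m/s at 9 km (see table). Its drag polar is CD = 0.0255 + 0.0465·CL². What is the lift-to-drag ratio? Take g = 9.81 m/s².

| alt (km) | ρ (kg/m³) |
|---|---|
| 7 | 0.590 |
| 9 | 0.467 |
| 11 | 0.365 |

At 9 km, from the table: ρ = 0.467 kg/m³.
In steady level flight, lift balances weight: W = mg = 183000 × 9.81 = 1.7952×10^6 N.
Dynamic pressure q = 0.5 × 0.467 × 192² = 8608 Pa.
CL = 2W/(ρv²S) = 2×1.7952×10^6/(0.467×192²×326) = 0.6398.
CD = 0.0255 + 0.0465 × 0.6398² = 0.04453.
L/D = CL/CD = 0.6398 / 0.04453 = 14.4

L/D = 14.4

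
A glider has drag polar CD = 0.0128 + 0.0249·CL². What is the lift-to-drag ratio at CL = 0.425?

CD = 0.0128 + 0.0249 × 0.425² = 0.0173
L/D = CL/CD = 0.425 / 0.0173 = 24.6

L/D = 24.6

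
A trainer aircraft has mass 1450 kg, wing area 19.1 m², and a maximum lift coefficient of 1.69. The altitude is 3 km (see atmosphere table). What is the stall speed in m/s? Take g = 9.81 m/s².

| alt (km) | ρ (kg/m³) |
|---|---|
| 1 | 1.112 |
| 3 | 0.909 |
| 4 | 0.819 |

At 3 km, from the table: ρ = 0.909 kg/m³.
Stall occurs when L = W at CL,max. W = mg = 1450 × 9.81 = 14220 N.
V_stall = √(2W/(ρ·S·CL,max)) = √(2 × 14220 / (0.909 × 19.1 × 1.69))
V_stall = √969.6 = 31.1 m/s

V_stall = 31.1 m/s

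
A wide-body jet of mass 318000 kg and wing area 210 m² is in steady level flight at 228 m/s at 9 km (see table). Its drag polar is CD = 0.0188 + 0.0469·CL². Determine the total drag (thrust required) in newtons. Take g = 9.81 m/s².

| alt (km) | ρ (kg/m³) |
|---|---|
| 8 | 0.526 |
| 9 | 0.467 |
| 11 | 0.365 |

D = 2.27×10^5 N

At 9 km, from the table: ρ = 0.467 kg/m³.
Level flight ⇒ L = W = m·g = 318000 × 9.81 = 3.1196×10^6 N.
q = ½ρv² = ½ × 0.467 × 228² = 12140 Pa.
CL = 2W/(ρv²S) = 2×3.1196×10^6/(0.467×228²×210) = 1.224.
CD = 0.0188 + 0.0469 × 1.224² = 0.08904.
D = q·S·CD = 12140 × 210 × 0.08904 = 2.27×10^5 N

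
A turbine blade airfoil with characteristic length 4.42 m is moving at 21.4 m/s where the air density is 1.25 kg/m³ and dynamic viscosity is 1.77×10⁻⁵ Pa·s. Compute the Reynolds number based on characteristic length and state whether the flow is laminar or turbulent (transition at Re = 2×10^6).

Re = ρ·v·c/μ = 1.25 × 21.4 × 4.42 / (1.77×10⁻⁵) = 6.68×10^6
Since 6.68×10^6 > 2×10^6, the flow is turbulent.

Re = 6.68×10^6 (turbulent)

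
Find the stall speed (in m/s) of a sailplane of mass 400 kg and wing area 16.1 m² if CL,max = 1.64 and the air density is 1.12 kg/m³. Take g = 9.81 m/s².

Stall occurs when L = W at CL,max. W = mg = 400 × 9.81 = 3924 N.
V_stall = √(2W/(ρ·S·CL,max)) = √(2 × 3924 / (1.12 × 16.1 × 1.64))
V_stall = √265.4 = 16.3 m/s

V_stall = 16.3 m/s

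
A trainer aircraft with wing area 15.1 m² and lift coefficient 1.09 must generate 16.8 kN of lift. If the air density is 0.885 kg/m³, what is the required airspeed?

v = 48 m/s

L = ½ρv²S·CL ⇒ v = √(2L/(ρ·S·CL))
v = √(2 × 16800 / (0.885 × 15.1 × 1.09)) = √2307 = 48 m/s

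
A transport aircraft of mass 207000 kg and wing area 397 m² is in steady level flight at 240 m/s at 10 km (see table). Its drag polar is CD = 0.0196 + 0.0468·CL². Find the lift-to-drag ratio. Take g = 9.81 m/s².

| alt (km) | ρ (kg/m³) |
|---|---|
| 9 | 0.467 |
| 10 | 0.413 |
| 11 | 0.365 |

At 10 km, from the table: ρ = 0.413 kg/m³.
Level flight ⇒ L = W = m·g = 207000 × 9.81 = 2.0307×10^6 N.
Dynamic pressure q = 0.5 × 0.413 × 240² = 11890 Pa.
Required CL = L/(qS) = 2.0307×10^6/(11890·397) = 0.43.
CD = 0.0196 + 0.0468 × 0.43² = 0.02825.
L/D = CL/CD = 0.43 / 0.02825 = 15.2

L/D = 15.2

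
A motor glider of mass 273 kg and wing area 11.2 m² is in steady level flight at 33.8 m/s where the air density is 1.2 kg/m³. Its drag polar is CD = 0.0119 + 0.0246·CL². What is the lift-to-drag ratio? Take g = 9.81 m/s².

L/D = 23.4

In steady level flight, lift balances weight: W = mg = 273 × 9.81 = 2678.1 N.
q = ½ρv² = ½ × 1.2 × 33.8² = 685.5 Pa.
Required CL = L/(qS) = 2678.1/(685.5·11.2) = 0.3488.
CD = 0.0119 + 0.0246 × 0.3488² = 0.01489.
L/D = CL/CD = 0.3488 / 0.01489 = 23.4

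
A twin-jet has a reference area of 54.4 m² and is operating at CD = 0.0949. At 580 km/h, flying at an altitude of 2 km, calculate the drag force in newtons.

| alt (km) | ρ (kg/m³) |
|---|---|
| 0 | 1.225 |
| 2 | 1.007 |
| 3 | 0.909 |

D = 67500 N

At 2 km, from the table: ρ = 1.007 kg/m³.
Convert speed: v = 580 km/h ÷ 3.6 = 161.1 m/s.
D = ½ρv²S·CD = ½ × 1.007 × 161.1² × 54.4 × 0.0949 = 67500 N ≈ 67.5 kN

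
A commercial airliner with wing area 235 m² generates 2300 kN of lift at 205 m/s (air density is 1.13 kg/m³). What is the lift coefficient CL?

From L = ½ρv²S·CL, rearranging gives CL = 2L/(ρv²S).
CL = 2 × 2.3×10^6 / (1.13 × 205² × 235) = 0.412

CL = 0.412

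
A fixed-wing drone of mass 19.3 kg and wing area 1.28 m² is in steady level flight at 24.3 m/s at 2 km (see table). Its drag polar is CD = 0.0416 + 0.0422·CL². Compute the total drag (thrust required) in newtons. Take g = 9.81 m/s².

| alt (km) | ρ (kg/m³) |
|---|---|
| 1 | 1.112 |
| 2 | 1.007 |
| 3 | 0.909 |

D = 19.8 N

At 2 km, from the table: ρ = 1.007 kg/m³.
Level flight ⇒ L = W = m·g = 19.3 × 9.81 = 189.33 N.
Dynamic pressure q = 0.5 × 1.007 × 24.3² = 297.3 Pa.
CL = W/(q·S) = 189.33 / (297.3 × 1.28) = 0.4975.
CD = 0.0416 + 0.0422 × 0.4975² = 0.05205.
D = q·S·CD = 297.3 × 1.28 × 0.05205 = 19.81 N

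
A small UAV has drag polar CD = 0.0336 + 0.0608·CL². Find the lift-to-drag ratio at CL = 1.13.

CD = 0.0336 + 0.0608 × 1.13² = 0.1112
L/D = CL/CD = 1.13 / 0.1112 = 10.2

L/D = 10.2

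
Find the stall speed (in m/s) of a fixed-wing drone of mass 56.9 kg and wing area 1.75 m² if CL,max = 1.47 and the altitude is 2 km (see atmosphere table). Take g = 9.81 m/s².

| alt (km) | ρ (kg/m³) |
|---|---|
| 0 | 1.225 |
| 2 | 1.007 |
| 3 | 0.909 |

At 2 km, from the table: ρ = 1.007 kg/m³.
At stall, lift equals weight: L = W = m·g = 56.9 × 9.81 = 558.2 N.
V_stall = √(2W/(ρ·S·CL,max)) = √(2 × 558.2 / (1.007 × 1.75 × 1.47))
V_stall = √430.9 = 20.8 m/s

V_stall = 20.8 m/s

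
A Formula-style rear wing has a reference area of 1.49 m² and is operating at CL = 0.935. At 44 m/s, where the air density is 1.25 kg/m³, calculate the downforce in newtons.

L = ½ρv²S·CL = ½ × 1.25 × 44² × 1.49 × 0.935 = 1690 N

L = 1690 N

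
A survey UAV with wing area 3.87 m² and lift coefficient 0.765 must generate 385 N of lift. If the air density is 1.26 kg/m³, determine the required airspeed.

v = 14.4 m/s

L = ½ρv²S·CL ⇒ v = √(2L/(ρ·S·CL))
v = √(2 × 385 / (1.26 × 3.87 × 0.765)) = √206.4 = 14.4 m/s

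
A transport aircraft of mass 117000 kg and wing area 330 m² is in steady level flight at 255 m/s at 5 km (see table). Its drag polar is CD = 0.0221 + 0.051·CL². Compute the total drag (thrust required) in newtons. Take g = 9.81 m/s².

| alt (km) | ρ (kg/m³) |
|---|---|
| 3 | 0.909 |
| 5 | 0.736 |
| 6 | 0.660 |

At 5 km, from the table: ρ = 0.736 kg/m³.
Level flight ⇒ L = W = m·g = 117000 × 9.81 = 1.1478×10^6 N.
Dynamic pressure q = 0.5 × 0.736 × 255² = 23930 Pa.
CL = 2W/(ρv²S) = 2×1.1478×10^6/(0.736×255²×330) = 0.1453.
CD = 0.0221 + 0.051 × 0.1453² = 0.02318.
D = q·S·CD = 23930 × 330 × 0.02318 = 1.83×10^5 N

D = 1.83×10^5 N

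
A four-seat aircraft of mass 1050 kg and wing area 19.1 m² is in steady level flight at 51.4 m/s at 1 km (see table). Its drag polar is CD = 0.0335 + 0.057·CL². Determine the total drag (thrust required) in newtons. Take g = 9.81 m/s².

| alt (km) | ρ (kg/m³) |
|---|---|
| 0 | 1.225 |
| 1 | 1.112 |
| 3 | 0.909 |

D = 1160 N

At 1 km, from the table: ρ = 1.112 kg/m³.
In steady level flight, lift balances weight: W = mg = 1050 × 9.81 = 10300 N.
Dynamic pressure q = 0.5 × 1.112 × 51.4² = 1469 Pa.
Required CL = L/(qS) = 10300/(1469·19.1) = 0.3671.
CD = 0.0335 + 0.057 × 0.3671² = 0.04118.
D = q·S·CD = 1469 × 19.1 × 0.04118 = 1155 N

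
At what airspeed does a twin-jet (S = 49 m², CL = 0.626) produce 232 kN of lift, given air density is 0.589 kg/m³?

v = 160 m/s

L = ½ρv²S·CL ⇒ v = √(2L/(ρ·S·CL))
v = √(2 × 2.32×10^5 / (0.589 × 49 × 0.626)) = √25680 = 160 m/s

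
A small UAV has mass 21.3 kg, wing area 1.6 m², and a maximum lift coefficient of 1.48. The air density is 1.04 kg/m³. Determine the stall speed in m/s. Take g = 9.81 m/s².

V_stall = 13 m/s

Stall occurs when L = W at CL,max. W = mg = 21.3 × 9.81 = 209 N.
From L = ½ρV²S·CL,max = W: V_stall = √(2W/(ρSCL,max)) = √(2·209/(1.04·1.6·1.48))
V_stall = √169.7 = 13 m/s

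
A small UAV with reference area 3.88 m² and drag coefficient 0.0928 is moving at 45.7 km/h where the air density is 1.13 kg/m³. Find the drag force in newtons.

D = 32.8 N

Convert speed: v = 45.7 km/h ÷ 3.6 = 12.69 m/s.
Dynamic pressure q = ½ρv² = ½ × 1.13 × 12.69² = 91.05 Pa.
D = q·S·CD = 91.05 × 3.88 × 0.0928 = 32.8 N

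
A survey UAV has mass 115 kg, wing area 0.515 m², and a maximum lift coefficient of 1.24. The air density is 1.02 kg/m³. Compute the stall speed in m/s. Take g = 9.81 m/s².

V_stall = 58.9 m/s

Stall occurs when L = W at CL,max. W = mg = 115 × 9.81 = 1128 N.
V_stall = √(2W/(ρ·S·CL,max)) = √(2 × 1128 / (1.02 × 0.515 × 1.24))
V_stall = √3464 = 58.9 m/s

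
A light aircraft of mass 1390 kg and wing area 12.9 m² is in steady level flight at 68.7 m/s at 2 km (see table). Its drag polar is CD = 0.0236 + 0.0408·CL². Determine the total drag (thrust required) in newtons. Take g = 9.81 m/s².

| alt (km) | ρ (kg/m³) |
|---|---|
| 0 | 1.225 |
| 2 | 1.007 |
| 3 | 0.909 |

At 2 km, from the table: ρ = 1.007 kg/m³.
In steady level flight, lift balances weight: W = mg = 1390 × 9.81 = 13636 N.
q = ½ρv² = ½ × 1.007 × 68.7² = 2376 Pa.
CL = W/(q·S) = 13636 / (2376 × 12.9) = 0.4448.
CD = 0.0236 + 0.0408 × 0.4448² = 0.03167.
D = q·S·CD = 2376 × 12.9 × 0.03167 = 970.9 N

D = 971 N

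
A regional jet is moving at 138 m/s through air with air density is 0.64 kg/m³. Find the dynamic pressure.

q = ½ρv² = ½ × 0.64 × 138² = 6090 Pa

q = 6090 Pa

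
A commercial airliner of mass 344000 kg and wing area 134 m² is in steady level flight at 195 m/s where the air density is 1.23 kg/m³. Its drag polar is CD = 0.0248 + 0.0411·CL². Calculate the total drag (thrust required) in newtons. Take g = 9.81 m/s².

D = 2.27×10^5 N

In steady level flight, lift balances weight: W = mg = 344000 × 9.81 = 3.3746×10^6 N.
Dynamic pressure q = 0.5 × 1.23 × 195² = 23390 Pa.
CL = 2W/(ρv²S) = 2×3.3746×10^6/(1.23×195²×134) = 1.077.
CD = 0.0248 + 0.0411 × 1.077² = 0.07246.
D = q·S·CD = 23390 × 134 × 0.07246 = 2.271×10^5 N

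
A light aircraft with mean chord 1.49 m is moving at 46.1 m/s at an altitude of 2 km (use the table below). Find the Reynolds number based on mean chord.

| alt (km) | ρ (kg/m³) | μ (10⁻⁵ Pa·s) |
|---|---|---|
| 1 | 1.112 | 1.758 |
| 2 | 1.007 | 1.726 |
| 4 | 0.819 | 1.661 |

Re = 4.01×10^6

At 2 km, from the table: ρ = 1.007 kg/m³, μ = 1.726×10⁻⁵ Pa·s.
Re = ρ·v·c/μ = 1.007 × 46.1 × 1.49 / (1.726×10⁻⁵) = 4.01×10^6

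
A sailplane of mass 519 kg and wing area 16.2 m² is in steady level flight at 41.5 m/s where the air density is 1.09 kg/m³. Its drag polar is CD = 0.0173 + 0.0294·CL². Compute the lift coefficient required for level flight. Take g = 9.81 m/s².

CL = 0.335

In steady level flight, lift balances weight: W = mg = 519 × 9.81 = 5091.4 N.
Dynamic pressure q = 0.5 × 1.09 × 41.5² = 938.6 Pa.
CL = 2W/(ρv²S) = 2×5091.4/(1.09×41.5²×16.2) = 0.3348.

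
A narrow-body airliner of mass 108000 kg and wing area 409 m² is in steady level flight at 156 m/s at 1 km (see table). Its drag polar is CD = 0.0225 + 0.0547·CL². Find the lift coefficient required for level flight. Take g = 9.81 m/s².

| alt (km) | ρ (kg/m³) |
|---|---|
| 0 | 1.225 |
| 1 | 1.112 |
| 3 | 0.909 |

At 1 km, from the table: ρ = 1.112 kg/m³.
Level flight ⇒ L = W = m·g = 108000 × 9.81 = 1.0595×10^6 N.
Dynamic pressure q = 0.5 × 1.112 × 156² = 13530 Pa.
CL = 2W/(ρv²S) = 2×1.0595×10^6/(1.112×156²×409) = 0.1914.

CL = 0.191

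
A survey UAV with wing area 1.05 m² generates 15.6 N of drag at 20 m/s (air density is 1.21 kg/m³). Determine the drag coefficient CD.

From D = ½ρv²S·CD, rearranging gives CD = 2D/(ρv²S).
CD = 2 × 15.6 / (1.21 × 20² × 1.05) = 0.0614

CD = 0.0614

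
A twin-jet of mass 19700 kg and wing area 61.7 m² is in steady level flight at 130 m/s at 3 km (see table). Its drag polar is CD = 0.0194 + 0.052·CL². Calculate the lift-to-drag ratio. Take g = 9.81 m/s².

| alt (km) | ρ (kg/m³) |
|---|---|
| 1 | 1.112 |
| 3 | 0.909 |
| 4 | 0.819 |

L/D = 14.5

At 3 km, from the table: ρ = 0.909 kg/m³.
In steady level flight, lift balances weight: W = mg = 19700 × 9.81 = 1.9326×10^5 N.
q = ½ρv² = ½ × 0.909 × 130² = 7681 Pa.
CL = 2W/(ρv²S) = 2×1.9326×10^5/(0.909×130²×61.7) = 0.4078.
CD = 0.0194 + 0.052 × 0.4078² = 0.02805.
L/D = CL/CD = 0.4078 / 0.02805 = 14.5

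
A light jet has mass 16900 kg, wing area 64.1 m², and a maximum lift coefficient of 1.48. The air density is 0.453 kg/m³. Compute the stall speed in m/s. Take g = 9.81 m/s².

Weight W = mg = 16900 × 9.81 = 1.658×10^5 N.
V_stall = √(2W/(ρ·S·CL,max)) = √(2 × 1.658×10^5 / (0.453 × 64.1 × 1.48))
V_stall = √7716 = 87.8 m/s

V_stall = 87.8 m/s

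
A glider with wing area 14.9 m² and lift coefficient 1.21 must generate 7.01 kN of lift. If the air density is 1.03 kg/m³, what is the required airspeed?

v = 27.5 m/s

L = ½ρv²S·CL ⇒ v = √(2L/(ρ·S·CL))
v = √(2 × 7010 / (1.03 × 14.9 × 1.21)) = √755 = 27.5 m/s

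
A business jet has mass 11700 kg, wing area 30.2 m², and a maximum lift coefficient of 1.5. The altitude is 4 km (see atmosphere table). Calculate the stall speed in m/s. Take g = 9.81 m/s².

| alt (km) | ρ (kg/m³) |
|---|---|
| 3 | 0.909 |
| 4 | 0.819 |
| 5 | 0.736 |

V_stall = 78.7 m/s

At 4 km, from the table: ρ = 0.819 kg/m³.
Stall occurs when L = W at CL,max. W = mg = 11700 × 9.81 = 1.148×10^5 N.
V_stall = √(2W/(ρ·S·CL,max)) = √(2 × 1.148×10^5 / (0.819 × 30.2 × 1.5))
V_stall = √6187 = 78.7 m/s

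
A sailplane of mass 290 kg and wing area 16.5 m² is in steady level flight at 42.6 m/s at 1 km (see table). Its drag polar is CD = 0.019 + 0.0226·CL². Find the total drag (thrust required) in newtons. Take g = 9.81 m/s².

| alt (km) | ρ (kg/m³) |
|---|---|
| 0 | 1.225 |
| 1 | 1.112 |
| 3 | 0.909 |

At 1 km, from the table: ρ = 1.112 kg/m³.
In steady level flight, lift balances weight: W = mg = 290 × 9.81 = 2844.9 N.
Dynamic pressure q = 0.5 × 1.112 × 42.6² = 1009 Pa.
CL = 2W/(ρv²S) = 2×2844.9/(1.112×42.6²×16.5) = 0.1709.
CD = 0.019 + 0.0226 × 0.1709² = 0.01966.
D = q·S·CD = 1009 × 16.5 × 0.01966 = 327.3 N

D = 327 N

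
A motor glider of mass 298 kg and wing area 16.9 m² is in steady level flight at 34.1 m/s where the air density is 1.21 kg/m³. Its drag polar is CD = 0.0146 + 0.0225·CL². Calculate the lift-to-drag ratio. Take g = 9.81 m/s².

L/D = 15.4

In steady level flight, lift balances weight: W = mg = 298 × 9.81 = 2923.4 N.
Dynamic pressure q = 0.5 × 1.21 × 34.1² = 703.5 Pa.
Required CL = L/(qS) = 2923.4/(703.5·16.9) = 0.2459.
CD = 0.0146 + 0.0225 × 0.2459² = 0.01596.
L/D = CL/CD = 0.2459 / 0.01596 = 15.4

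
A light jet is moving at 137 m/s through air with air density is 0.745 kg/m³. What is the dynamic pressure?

q = ½ρv² = ½ × 0.745 × 137² = 6990 Pa

q = 6990 Pa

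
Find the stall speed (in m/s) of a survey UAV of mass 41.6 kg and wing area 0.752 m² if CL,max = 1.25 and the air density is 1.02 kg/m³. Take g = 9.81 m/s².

V_stall = 29.2 m/s

Weight W = mg = 41.6 × 9.81 = 408.1 N.
V_stall = √(2W/(ρ·S·CL,max)) = √(2 × 408.1 / (1.02 × 0.752 × 1.25))
V_stall = √851.3 = 29.2 m/s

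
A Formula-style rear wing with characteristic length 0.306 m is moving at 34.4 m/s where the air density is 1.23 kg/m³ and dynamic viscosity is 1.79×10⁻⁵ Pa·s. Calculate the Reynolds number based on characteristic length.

Re = ρ·v·c/μ = 1.23 × 34.4 × 0.306 / (1.79×10⁻⁵) = 7.23×10^5

Re = 7.23×10^5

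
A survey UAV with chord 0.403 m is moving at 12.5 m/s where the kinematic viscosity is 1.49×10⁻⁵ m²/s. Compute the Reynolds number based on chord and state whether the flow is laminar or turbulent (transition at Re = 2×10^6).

Re = v·c/ν = 12.5 × 0.403 / (1.49×10⁻⁵) = 3.38×10^5
Since 3.38×10^5 < 2×10^6, the flow is laminar.

Re = 3.38×10^5 (laminar)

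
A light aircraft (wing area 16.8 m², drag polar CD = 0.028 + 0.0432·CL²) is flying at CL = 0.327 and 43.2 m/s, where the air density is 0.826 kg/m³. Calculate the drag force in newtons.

D = 422 N

CD = 0.028 + 0.0432 × 0.327² = 0.03262
D = ½ρv²S·CD = ½ × 0.826 × 43.2² × 16.8 × 0.03262 = 422 N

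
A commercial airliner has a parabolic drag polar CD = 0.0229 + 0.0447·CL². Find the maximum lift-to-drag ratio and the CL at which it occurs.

For CD = CD0 + K·CL², (L/D)max occurs at CL* = √(CD0/K) and equals 1/(2√(K·CD0)).
(L/D)max = 1/(2√(0.0447 × 0.0229)) = 1/(2 × 0.03199) = 15.6
CL* = √(0.0229/0.0447) = 0.716

(L/D)max = 15.6, at CL = 0.716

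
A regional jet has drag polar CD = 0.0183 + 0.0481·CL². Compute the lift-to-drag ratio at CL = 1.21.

L/D = 13.6

CD = 0.0183 + 0.0481 × 1.21² = 0.08872
L/D = CL/CD = 1.21 / 0.08872 = 13.6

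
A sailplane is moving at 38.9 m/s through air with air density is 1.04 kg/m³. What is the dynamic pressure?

q = 787 Pa

q = ½ρv² = ½ × 1.04 × 38.9² = 787 Pa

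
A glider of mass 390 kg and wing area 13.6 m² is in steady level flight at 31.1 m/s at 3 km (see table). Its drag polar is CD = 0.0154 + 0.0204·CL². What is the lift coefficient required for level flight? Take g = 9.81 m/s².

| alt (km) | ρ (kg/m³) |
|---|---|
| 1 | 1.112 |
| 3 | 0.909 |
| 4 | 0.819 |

At 3 km, from the table: ρ = 0.909 kg/m³.
Weight W = mg = 390 × 9.81 = 3825.9 N; in level flight L = W.
q = ½ρv² = ½ × 0.909 × 31.1² = 439.6 Pa.
CL = 2W/(ρv²S) = 2×3825.9/(0.909×31.1²×13.6) = 0.6399.

CL = 0.64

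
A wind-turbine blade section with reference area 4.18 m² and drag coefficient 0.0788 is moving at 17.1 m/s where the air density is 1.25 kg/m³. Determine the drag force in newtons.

Dynamic pressure q = ½ρv² = ½ × 1.25 × 17.1² = 182.8 Pa.
D = q·S·CD = 182.8 × 4.18 × 0.0788 = 60.2 N

D = 60.2 N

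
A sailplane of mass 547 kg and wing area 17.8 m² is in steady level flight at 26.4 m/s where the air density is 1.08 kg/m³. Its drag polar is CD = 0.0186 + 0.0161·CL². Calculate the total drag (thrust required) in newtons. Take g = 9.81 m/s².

D = 194 N

Weight W = mg = 547 × 9.81 = 5366.1 N; in level flight L = W.
q = ½ρv² = ½ × 1.08 × 26.4² = 376.4 Pa.
Required CL = L/(qS) = 5366.1/(376.4·17.8) = 0.801.
CD = 0.0186 + 0.0161 × 0.801² = 0.02893.
D = q·S·CD = 376.4 × 17.8 × 0.02893 = 193.8 N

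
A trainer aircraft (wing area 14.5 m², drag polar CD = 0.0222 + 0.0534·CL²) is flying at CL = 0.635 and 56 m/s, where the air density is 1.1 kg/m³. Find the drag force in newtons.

CD = 0.0222 + 0.0534 × 0.635² = 0.04373
D = ½ρv²S·CD = ½ × 1.1 × 56² × 14.5 × 0.04373 = 1090 N

D = 1090 N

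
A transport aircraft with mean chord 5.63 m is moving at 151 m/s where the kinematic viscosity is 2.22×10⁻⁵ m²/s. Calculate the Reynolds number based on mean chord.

Re = v·c/ν = 151 × 5.63 / (2.22×10⁻⁵) = 3.83×10^7

Re = 3.83×10^7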